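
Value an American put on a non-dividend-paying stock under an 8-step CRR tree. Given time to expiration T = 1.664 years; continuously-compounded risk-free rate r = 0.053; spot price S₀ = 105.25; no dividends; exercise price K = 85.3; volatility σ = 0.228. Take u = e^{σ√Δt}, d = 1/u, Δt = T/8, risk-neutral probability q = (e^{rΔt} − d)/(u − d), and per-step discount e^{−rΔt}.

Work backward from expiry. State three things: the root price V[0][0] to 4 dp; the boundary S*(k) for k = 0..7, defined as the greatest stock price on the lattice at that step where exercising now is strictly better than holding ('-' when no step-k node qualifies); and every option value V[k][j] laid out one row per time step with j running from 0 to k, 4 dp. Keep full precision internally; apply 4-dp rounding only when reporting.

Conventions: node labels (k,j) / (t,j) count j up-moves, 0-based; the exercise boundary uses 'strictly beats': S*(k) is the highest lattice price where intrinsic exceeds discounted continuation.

params: Δt=0.20800 u=1.10958 d=0.90124 q=0.52723 e^(-rΔt)=0.98904
t_8 payoffs: 39.4916 28.9020 15.8642 0.0000 0.0000 0.0000 0.0000 0.0000 0.0000
t_7: node(7,0) S=50.8282 payoff=34.4718 vs cont=33.5367 → 34.4718 [stop]  node(7,1) S=62.5783 payoff=22.7217 vs cont=21.7865 → 22.7217 [stop]  node(7,2) S=77.0448 payoff=8.2552 vs cont=7.4178 → 8.2552 [stop]  node(7,3) S=94.8555 payoff=0.0000 vs cont=0.0000 → 0.0000 [wait]  node(7,4) S=116.7836 payoff=0.0000 vs cont=0.0000 → 0.0000 [wait]  node(7,5) S=143.7809 payoff=0.0000 vs cont=0.0000 → 0.0000 [wait]  node(7,6) S=177.0192 payoff=0.0000 vs cont=0.0000 → 0.0000 [wait]  node(7,7) S=217.9415 payoff=0.0000 vs cont=0.0000 → 0.0000 [wait]  ⇒ S*(7)=77.0448
t_6: node(6,0) S=56.3980 payoff=28.9020 vs cont=27.9668 → 28.9020 [stop]  node(6,1) S=69.4358 payoff=15.8642 vs cont=14.9290 → 15.8642 [stop]  node(6,2) S=85.4875 payoff=0.0000 vs cont=3.8600 → 3.8600 [wait]  node(6,3) S=105.2500 payoff=0.0000 vs cont=0.0000 → 0.0000 [wait]  node(6,4) S=129.5810 payoff=0.0000 vs cont=0.0000 → 0.0000 [wait]  node(6,5) S=159.5368 payoff=0.0000 vs cont=0.0000 → 0.0000 [wait]  node(6,6) S=196.4175 payoff=0.0000 vs cont=0.0000 → 0.0000 [wait]  ⇒ S*(6)=69.4358
t_5: node(5,0) S=62.5783 payoff=22.7217 vs cont=21.7865 → 22.7217 [stop]  node(5,1) S=77.0448 payoff=8.2552 vs cont=9.4307 → 9.4307 [wait]  node(5,2) S=94.8555 payoff=0.0000 vs cont=1.8049 → 1.8049 [wait]  node(5,3) S=116.7836 payoff=0.0000 vs cont=0.0000 → 0.0000 [wait]  node(5,4) S=143.7809 payoff=0.0000 vs cont=0.0000 → 0.0000 [wait]  node(5,5) S=177.0192 payoff=0.0000 vs cont=0.0000 → 0.0000 [wait]  ⇒ S*(5)=62.5783
t_4: node(4,0) S=69.4358 payoff=15.8642 vs cont=15.5420 → 15.8642 [stop]  node(4,1) S=85.4875 payoff=0.0000 vs cont=5.3508 → 5.3508 [wait]  node(4,2) S=105.2500 payoff=0.0000 vs cont=0.8439 → 0.8439 [wait]  node(4,3) S=129.5810 payoff=0.0000 vs cont=0.0000 → 0.0000 [wait]  node(4,4) S=159.5368 payoff=0.0000 vs cont=0.0000 → 0.0000 [wait]  ⇒ S*(4)=69.4358
t_3: node(3,0) S=77.0448 payoff=8.2552 vs cont=10.2080 → 10.2080 [wait]  node(3,1) S=94.8555 payoff=0.0000 vs cont=2.9420 → 2.9420 [wait]  node(3,2) S=116.7836 payoff=0.0000 vs cont=0.3946 → 0.3946 [wait]  node(3,3) S=143.7809 payoff=0.0000 vs cont=0.0000 → 0.0000 [wait]  ⇒ S*(3)=-
t_2: node(2,0) S=85.4875 payoff=0.0000 vs cont=6.3072 → 6.3072 [wait]  node(2,1) S=105.2500 payoff=0.0000 vs cont=1.5814 → 1.5814 [wait]  node(2,2) S=129.5810 payoff=0.0000 vs cont=0.1845 → 0.1845 [wait]  ⇒ S*(2)=-
t_1: node(1,0) S=94.8555 payoff=0.0000 vs cont=3.7738 → 3.7738 [wait]  node(1,1) S=116.7836 payoff=0.0000 vs cont=0.8357 → 0.8357 [wait]  ⇒ S*(1)=-
t_0: node(0,0) S=105.2500 payoff=0.0000 vs cont=2.2003 → 2.2003 [wait]  ⇒ S*(0)=-

price = 2.2003
boundary = - - - - 69.4358 62.5783 69.4358 77.0448
tree:
2.2003
3.7738 0.8357
6.3072 1.5814 0.1845
10.2080 2.9420 0.3946 0.0000
15.8642 5.3508 0.8439 0.0000 0.0000
22.7217 9.4307 1.8049 0.0000 0.0000 0.0000
28.9020 15.8642 3.8600 0.0000 0.0000 0.0000 0.0000
34.4718 22.7217 8.2552 0.0000 0.0000 0.0000 0.0000 0.0000
39.4916 28.9020 15.8642 0.0000 0.0000 0.0000 0.0000 0.0000 0.0000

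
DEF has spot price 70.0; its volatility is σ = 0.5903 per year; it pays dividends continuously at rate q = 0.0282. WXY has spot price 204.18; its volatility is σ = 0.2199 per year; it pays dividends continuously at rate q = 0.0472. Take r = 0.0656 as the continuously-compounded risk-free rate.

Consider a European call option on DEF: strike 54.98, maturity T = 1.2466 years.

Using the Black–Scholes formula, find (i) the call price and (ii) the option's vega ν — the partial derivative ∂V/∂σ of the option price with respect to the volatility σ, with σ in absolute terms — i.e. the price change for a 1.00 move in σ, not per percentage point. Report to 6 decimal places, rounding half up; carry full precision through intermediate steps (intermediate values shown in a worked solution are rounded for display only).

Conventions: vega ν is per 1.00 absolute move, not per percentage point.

σ√T = 0.5903·√1.2466 = 0.659077
d₁ = (ln(S/K) + (r−q+σ²/2)T) / (σ√T) = (ln(70.0/54.98) + (0.0656−0.0282+0.5903²/2)·1.2466) / 0.659077 = (0.241526 + 0.263814) / 0.659077 = 0.766739
d₂ = d₁ − σ√T = 0.766739 − 0.659077 = 0.107661
e^{−rT} = 0.921477
e^{−qT} = 0.965457
N(d₁) = 0.778382,  N(d₂) = 0.542868
Call price V = S·e^{−qT}·N(d₁) − K·e^{−rT}·N(d₂) = 52.604552 − 27.503222 = 25.101331
φ(d₁) = (1/√(2π))·e^{−d₁²/2} = 0.297339
ν = S·e^{−qT}·φ(d₁)·√T = 22.436036

price = 25.101331
ν = 22.436036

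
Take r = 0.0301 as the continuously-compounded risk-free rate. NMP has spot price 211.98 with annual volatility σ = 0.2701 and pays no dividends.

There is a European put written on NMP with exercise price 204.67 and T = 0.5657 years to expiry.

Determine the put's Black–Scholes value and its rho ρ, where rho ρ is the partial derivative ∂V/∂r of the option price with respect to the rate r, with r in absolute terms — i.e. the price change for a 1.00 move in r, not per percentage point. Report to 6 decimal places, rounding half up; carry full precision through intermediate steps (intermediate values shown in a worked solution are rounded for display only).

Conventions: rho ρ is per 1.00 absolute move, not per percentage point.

price = 11.877310
ρ = -49.903595

σ√T = 0.2701·√0.5657 = 0.203150
d₁ = (ln(S/K) + (r+σ²/2)T) / (σ√T) = (ln(211.98/204.67) + (0.0301+0.2701²/2)·0.5657) / 0.203150 = (0.035093 + 0.037663) / 0.203150 = 0.358137
d₂ = d₁ − σ√T = 0.358137 − 0.203150 = 0.154986
e^{−rT} = 0.983117
N(−d₁) = 0.360121,  N(−d₂) = 0.438416
Put price V = K·e^{−rT}·N(−d₂) − S·N(−d₁) = 88.215653 − 76.338344 = 11.877310
ρ = −K·T·e^{−rT}·N(−d₂) = -49.903595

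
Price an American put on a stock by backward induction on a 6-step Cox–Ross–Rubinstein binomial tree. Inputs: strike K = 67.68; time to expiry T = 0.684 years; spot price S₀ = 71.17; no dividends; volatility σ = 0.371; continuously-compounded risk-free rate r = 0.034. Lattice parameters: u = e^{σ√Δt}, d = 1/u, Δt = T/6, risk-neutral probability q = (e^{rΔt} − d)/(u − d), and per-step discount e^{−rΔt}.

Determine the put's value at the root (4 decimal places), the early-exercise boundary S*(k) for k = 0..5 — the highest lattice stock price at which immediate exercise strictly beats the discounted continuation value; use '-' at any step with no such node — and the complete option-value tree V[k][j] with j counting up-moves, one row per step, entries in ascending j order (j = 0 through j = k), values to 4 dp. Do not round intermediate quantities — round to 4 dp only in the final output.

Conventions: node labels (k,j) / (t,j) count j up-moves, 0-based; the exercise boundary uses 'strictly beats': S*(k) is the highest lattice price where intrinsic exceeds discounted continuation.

price = 6.2396
boundary = - - - 48.8757 43.1212 48.8757
tree:
6.2396
9.3630 2.9623
13.5651 4.9616 0.8561
18.8043 8.0924 1.6661 0.0000
24.5588 12.7058 3.2426 0.0000 0.0000
29.6357 18.8043 6.3107 0.0000 0.0000 0.0000
34.1149 24.5588 12.2820 0.0000 0.0000 0.0000 0.0000

Δt=0.11400  u=1.13345  d=0.88226  q=0.48419  discount=0.99613
step 6 (expiry): payoffs max(K−S,0) = 34.1149 24.5588 12.2820 0.0000 0.0000 0.0000 0.0000
step 5: (k=5,j=0): S=38.0443, K−S=29.6357, hold=29.3739 ⇒ V=29.6357 exercise | (k=5,j=1): S=48.8757, K−S=18.8043, hold=18.5425 ⇒ V=18.8043 exercise | (k=5,j=2): S=62.7907, K−S=4.8893, hold=6.3107 ⇒ V=6.3107 continue | (k=5,j=3): S=80.6675, K−S=0.0000, hold=0.0000 ⇒ V=0.0000 continue | (k=5,j=4): S=103.6338, K−S=0.0000, hold=0.0000 ⇒ V=0.0000 continue | (k=5,j=5): S=133.1387, K−S=0.0000, hold=0.0000 ⇒ V=0.0000 continue  boundary S*=48.8757
step 4: (k=4,j=0): S=43.1212, K−S=24.5588, hold=24.2970 ⇒ V=24.5588 exercise | (k=4,j=1): S=55.3980, K−S=12.2820, hold=12.7058 ⇒ V=12.7058 continue | (k=4,j=2): S=71.1700, K−S=0.0000, hold=3.2426 ⇒ V=3.2426 continue | (k=4,j=3): S=91.4324, K−S=0.0000, hold=0.0000 ⇒ V=0.0000 continue | (k=4,j=4): S=117.4635, K−S=0.0000, hold=0.0000 ⇒ V=0.0000 continue  boundary S*=43.1212
step 3: (k=3,j=0): S=48.8757, K−S=18.8043, hold=18.7469 ⇒ V=18.8043 exercise | (k=3,j=1): S=62.7907, K−S=4.8893, hold=8.0924 ⇒ V=8.0924 continue | (k=3,j=2): S=80.6675, K−S=0.0000, hold=1.6661 ⇒ V=1.6661 continue | (k=3,j=3): S=103.6338, K−S=0.0000, hold=0.0000 ⇒ V=0.0000 continue  boundary S*=48.8757
step 2: (k=2,j=0): S=55.3980, K−S=12.2820, hold=13.5651 ⇒ V=13.5651 continue | (k=2,j=1): S=71.1700, K−S=0.0000, hold=4.9616 ⇒ V=4.9616 continue | (k=2,j=2): S=91.4324, K−S=0.0000, hold=0.8561 ⇒ V=0.8561 continue  boundary S*=-
step 1: (k=1,j=0): S=62.7907, K−S=4.8893, hold=9.3630 ⇒ V=9.3630 continue | (k=1,j=1): S=80.6675, K−S=0.0000, hold=2.9623 ⇒ V=2.9623 continue  boundary S*=-
step 0: (k=0,j=0): S=71.1700, K−S=0.0000, hold=6.2396 ⇒ V=6.2396 continue  boundary S*=-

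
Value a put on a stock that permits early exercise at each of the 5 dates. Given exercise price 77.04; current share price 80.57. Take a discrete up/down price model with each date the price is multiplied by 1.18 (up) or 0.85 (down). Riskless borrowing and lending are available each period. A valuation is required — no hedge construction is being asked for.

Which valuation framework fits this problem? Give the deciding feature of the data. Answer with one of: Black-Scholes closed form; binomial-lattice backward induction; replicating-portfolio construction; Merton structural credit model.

framework: binomial-lattice backward induction

Key observation: the defining feature is the embedded early-exercise option across 5 discrete dates on the spot-80.57 tree; pricing the strike-77.04 put means working backward with an exercise test at every node.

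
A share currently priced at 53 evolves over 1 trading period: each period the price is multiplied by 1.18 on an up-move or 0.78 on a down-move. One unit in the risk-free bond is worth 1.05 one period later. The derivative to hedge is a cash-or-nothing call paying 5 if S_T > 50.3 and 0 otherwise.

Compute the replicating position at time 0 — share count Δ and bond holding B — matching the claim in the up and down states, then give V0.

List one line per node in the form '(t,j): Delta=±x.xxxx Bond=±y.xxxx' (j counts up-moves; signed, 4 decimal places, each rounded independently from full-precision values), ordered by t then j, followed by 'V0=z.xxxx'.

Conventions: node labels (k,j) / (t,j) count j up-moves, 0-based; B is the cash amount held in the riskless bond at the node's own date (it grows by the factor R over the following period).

(0,0): Delta=0.2358 Bond=-9.2857
V0=3.2143

Risk-neutral probability p* = (R−d)/(u−d) = (1.05−0.78)/(1.18−0.78) = 0.6750.
At maturity the claim pays: V(1,0)=0.0000, V(1,1)=5.0000
(0,0): S=53.0000. Δ = (V_up−V_dn)/(S_up−S_dn) = (5.0000−0.0000)/(62.5400−41.3400) = 0.2358. V = [p*·5.0000 + (1−p*)·0.0000]/1.05 = 3.2143. B = V − Δ·S = -9.2857.
As a check, the time-0 holding Δ(0,0)·S0 + B(0,0) comes to 3.2143 — exactly V0.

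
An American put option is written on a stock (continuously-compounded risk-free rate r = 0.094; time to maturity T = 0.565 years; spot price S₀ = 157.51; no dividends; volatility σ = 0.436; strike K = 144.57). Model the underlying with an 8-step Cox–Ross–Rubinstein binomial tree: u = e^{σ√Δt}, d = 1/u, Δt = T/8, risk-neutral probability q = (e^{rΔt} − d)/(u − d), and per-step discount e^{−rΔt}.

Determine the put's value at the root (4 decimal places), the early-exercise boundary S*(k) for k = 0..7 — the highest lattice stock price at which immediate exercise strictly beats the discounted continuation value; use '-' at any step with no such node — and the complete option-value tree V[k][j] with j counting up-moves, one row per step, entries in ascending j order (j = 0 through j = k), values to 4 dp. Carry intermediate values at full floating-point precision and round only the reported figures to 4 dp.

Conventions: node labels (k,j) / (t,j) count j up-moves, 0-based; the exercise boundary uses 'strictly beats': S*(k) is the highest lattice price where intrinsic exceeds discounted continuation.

price = 11.4802
boundary = - - - - 99.0886 111.2615 99.0886 111.2615
tree:
11.4802
17.0181 6.0897
24.4855 9.7699 2.4870
34.0331 15.2544 4.4099 0.5952
45.4814 23.0268 7.6774 1.1978 0.0000
56.3224 33.3085 13.0414 2.4103 0.0000 0.0000
65.9774 45.4814 21.3978 4.8503 0.0000 0.0000 0.0000
74.5760 56.3224 33.3085 9.7601 0.0000 0.0000 0.0000 0.0000
82.2339 65.9774 45.4814 19.6402 0.0000 0.0000 0.0000 0.0000 0.0000

params: Δt=0.07062 u=1.12285 d=0.89059 q=0.49974 e^(-rΔt)=0.99338
t_8 payoffs: 82.2339 65.9774 45.4814 19.6402 0.0000 0.0000 0.0000 0.0000 0.0000
t_7: node(7,0) S=69.9940 payoff=74.5760 vs cont=73.6195 → 74.5760 [stop]  node(7,1) S=88.2476 payoff=56.3224 vs cont=55.3659 → 56.3224 [stop]  node(7,2) S=111.2615 payoff=33.3085 vs cont=32.3519 → 33.3085 [stop]  node(7,3) S=140.2772 payoff=4.2928 vs cont=9.7601 → 9.7601 [wait]  node(7,4) S=176.8598 payoff=0.0000 vs cont=0.0000 → 0.0000 [wait]  node(7,5) S=222.9828 payoff=0.0000 vs cont=0.0000 → 0.0000 [wait]  node(7,6) S=281.1341 payoff=0.0000 vs cont=0.0000 → 0.0000 [wait]  node(7,7) S=354.4506 payoff=0.0000 vs cont=0.0000 → 0.0000 [wait]  ⇒ S*(7)=111.2615
t_6: node(6,0) S=78.5926 payoff=65.9774 vs cont=65.0208 → 65.9774 [stop]  node(6,1) S=99.0886 payoff=45.4814 vs cont=44.5248 → 45.4814 [stop]  node(6,2) S=124.9298 payoff=19.6402 vs cont=21.3978 → 21.3978 [wait]  node(6,3) S=157.5100 payoff=0.0000 vs cont=4.8503 → 4.8503 [wait]  node(6,4) S=198.5868 payoff=0.0000 vs cont=0.0000 → 0.0000 [wait]  node(6,5) S=250.3759 payoff=0.0000 vs cont=0.0000 → 0.0000 [wait]  node(6,6) S=315.6710 payoff=0.0000 vs cont=0.0000 → 0.0000 [wait]  ⇒ S*(6)=99.0886
t_5: node(5,0) S=88.2476 payoff=56.3224 vs cont=55.3659 → 56.3224 [stop]  node(5,1) S=111.2615 payoff=33.3085 vs cont=33.2245 → 33.3085 [stop]  node(5,2) S=140.2772 payoff=4.2928 vs cont=13.0414 → 13.0414 [wait]  node(5,3) S=176.8598 payoff=0.0000 vs cont=2.4103 → 2.4103 [wait]  node(5,4) S=222.9828 payoff=0.0000 vs cont=0.0000 → 0.0000 [wait]  node(5,5) S=281.1341 payoff=0.0000 vs cont=0.0000 → 0.0000 [wait]  ⇒ S*(5)=111.2615
t_4: node(4,0) S=99.0886 payoff=45.4814 vs cont=44.5248 → 45.4814 [stop]  node(4,1) S=124.9298 payoff=19.6402 vs cont=23.0268 → 23.0268 [wait]  node(4,2) S=157.5100 payoff=0.0000 vs cont=7.6774 → 7.6774 [wait]  node(4,3) S=198.5868 payoff=0.0000 vs cont=1.1978 → 1.1978 [wait]  node(4,4) S=250.3759 payoff=0.0000 vs cont=0.0000 → 0.0000 [wait]  ⇒ S*(4)=99.0886
t_3: node(3,0) S=111.2615 payoff=33.3085 vs cont=34.0331 → 34.0331 [wait]  node(3,1) S=140.2772 payoff=4.2928 vs cont=15.2544 → 15.2544 [wait]  node(3,2) S=176.8598 payoff=0.0000 vs cont=4.4099 → 4.4099 [wait]  node(3,3) S=222.9828 payoff=0.0000 vs cont=0.5952 → 0.5952 [wait]  ⇒ S*(3)=-
t_2: node(2,0) S=124.9298 payoff=19.6402 vs cont=24.4855 → 24.4855 [wait]  node(2,1) S=157.5100 payoff=0.0000 vs cont=9.7699 → 9.7699 [wait]  node(2,2) S=198.5868 payoff=0.0000 vs cont=2.4870 → 2.4870 [wait]  ⇒ S*(2)=-
t_1: node(1,0) S=140.2772 payoff=4.2928 vs cont=17.0181 → 17.0181 [wait]  node(1,1) S=176.8598 payoff=0.0000 vs cont=6.0897 → 6.0897 [wait]  ⇒ S*(1)=-
t_0: node(0,0) S=157.5100 payoff=0.0000 vs cont=11.4802 → 11.4802 [wait]  ⇒ S*(0)=-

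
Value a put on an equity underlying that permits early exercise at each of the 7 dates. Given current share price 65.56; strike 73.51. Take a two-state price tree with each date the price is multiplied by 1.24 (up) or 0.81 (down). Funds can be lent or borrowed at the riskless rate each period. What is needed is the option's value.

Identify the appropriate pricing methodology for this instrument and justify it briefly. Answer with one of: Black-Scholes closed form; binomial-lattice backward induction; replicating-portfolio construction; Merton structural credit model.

Key observation: the defining feature is the embedded early-exercise option across 7 discrete dates on the spot-65.56 tree; pricing the strike-73.51 put means working backward with an exercise test at every node.

framework: binomial-lattice backward induction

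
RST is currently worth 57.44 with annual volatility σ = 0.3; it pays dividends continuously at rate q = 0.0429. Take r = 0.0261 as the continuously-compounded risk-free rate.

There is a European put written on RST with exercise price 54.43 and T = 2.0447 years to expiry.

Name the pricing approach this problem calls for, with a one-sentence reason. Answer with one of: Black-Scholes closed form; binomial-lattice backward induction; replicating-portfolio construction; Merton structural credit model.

Key observation: a European claim on RST (strike 54.43) — a lognormal (GBM) underlying with constant rate and volatility — has an exact closed-form value; no lattice or capital structure is involved.

framework: Black-Scholes closed form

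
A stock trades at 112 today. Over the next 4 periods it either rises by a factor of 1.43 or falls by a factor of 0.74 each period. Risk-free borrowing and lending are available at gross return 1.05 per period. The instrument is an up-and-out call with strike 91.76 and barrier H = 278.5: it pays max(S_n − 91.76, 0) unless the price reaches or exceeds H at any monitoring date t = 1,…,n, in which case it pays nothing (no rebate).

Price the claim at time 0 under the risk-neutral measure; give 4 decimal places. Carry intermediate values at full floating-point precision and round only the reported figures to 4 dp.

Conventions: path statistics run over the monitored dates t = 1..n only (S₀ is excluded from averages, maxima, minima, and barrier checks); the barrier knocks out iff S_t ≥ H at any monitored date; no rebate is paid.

Set p* = 0.4493 (from d < R < u); the path-dependent value is the discounted p*-expectation over all price paths.
Enumerate all 2^4 = 16 price paths (U = up ×1.43, D = down ×0.74); each path with k up-moves has probability p*^k·(1−p*)^(4−k).
DDDD: M=82.8800, payoff=0.0000, prob=0.091989
UDDD: M=160.1600, payoff=0.0000, prob=0.075044
DUDD: M=118.5184, payoff=0.0000, prob=0.075044
UUDD: M=229.0288, payoff=33.6562, prob=0.061220
DDUD: M=87.7036, payoff=0.0000, prob=0.075044
UDUD: M=169.4813, payoff=33.6562, prob=0.061220
DUUD: M=169.4813, payoff=33.6562, prob=0.061220
UUUD: M=327.5112, payoff=0.0000, prob=0.049943
DDDU: M=82.8800, payoff=0.0000, prob=0.075044
UDDU: M=160.1600, payoff=33.6562, prob=0.061220
DUDU: M=125.4162, payoff=33.6562, prob=0.061220
UUDU: M=242.3583, payoff=150.5983, prob=0.049943
DDUU: M=125.4162, payoff=33.6562, prob=0.061220
UDUU: M=242.3583, payoff=150.5983, prob=0.049943
DUUU: M=242.3583, payoff=150.5983, prob=0.049943
UUUU: M=468.3410, payoff=0.0000, prob=0.040743
Price = Σ prob·payoff / R^4 = 34.926479 / 1.215506 = 28.7341

price = 28.7341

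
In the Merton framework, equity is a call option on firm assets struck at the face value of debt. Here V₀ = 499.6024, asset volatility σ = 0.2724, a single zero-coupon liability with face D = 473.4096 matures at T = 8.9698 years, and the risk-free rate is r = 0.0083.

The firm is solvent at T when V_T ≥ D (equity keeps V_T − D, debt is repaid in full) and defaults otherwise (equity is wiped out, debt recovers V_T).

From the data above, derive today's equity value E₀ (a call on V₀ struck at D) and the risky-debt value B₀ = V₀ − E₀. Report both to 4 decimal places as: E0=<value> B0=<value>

E0=180.4920 B0=319.1104

Apply the equity-as-call identities (strike 473.4096, horizon 8.9698 years):
d₁ = [ln(V₀/D) + (r + σ²/2)T] / (σ√T)
   = [ln(499.6024/473.4096) + (0.0083 + 0.5·0.2724²)·8.9698] / (0.2724·√8.9698)
   = [0.053852 + 0.407237] / 0.815828 = 0.565179
d₂ = d₁ − σ√T = 0.565179 − 0.815828 = -0.250649
N(d₁) = 0.714024,  N(d₂) = 0.401043,  e^(−rT) = 0.928254
E₀ = V₀·N(d₁) − D·e^(−rT)·N(d₂)
   = 499.6024·0.714024 − 473.4096·0.928254·0.401043 = 180.491994
B₀ = V₀ − E₀ = 499.6024 − 180.491994 = 319.110406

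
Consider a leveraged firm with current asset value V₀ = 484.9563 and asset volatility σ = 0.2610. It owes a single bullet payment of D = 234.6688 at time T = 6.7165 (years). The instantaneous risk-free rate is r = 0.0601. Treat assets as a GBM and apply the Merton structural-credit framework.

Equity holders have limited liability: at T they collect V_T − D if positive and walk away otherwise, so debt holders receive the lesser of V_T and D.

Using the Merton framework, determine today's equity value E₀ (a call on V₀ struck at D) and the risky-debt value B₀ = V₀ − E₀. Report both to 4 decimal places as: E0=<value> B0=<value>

Apply the equity-as-call identities (strike 234.6688, horizon 6.7165 years):
d₁ = [ln(V₀/D) + (r + σ²/2)T] / (σ√T)
   = [ln(484.9563/234.6688) + (0.0601 + 0.5·0.2610²)·6.7165] / (0.2610·√6.7165)
   = [0.725884 + 0.632429] / 0.676413 = 2.008111
d₂ = d₁ − σ√T = 2.008111 − 0.676413 = 1.331698
N(d₁) = 0.977684,  N(d₂) = 0.908520,  e^(−rT) = 0.667870
E₀ = V₀·N(d₁) − D·e^(−rT)·N(d₂)
   = 484.9563·0.977684 − 234.6688·0.667870·0.908520 = 331.743333
B₀ = V₀ − E₀ = 484.9563 − 331.743333 = 153.212967

E0=331.7433 B0=153.2130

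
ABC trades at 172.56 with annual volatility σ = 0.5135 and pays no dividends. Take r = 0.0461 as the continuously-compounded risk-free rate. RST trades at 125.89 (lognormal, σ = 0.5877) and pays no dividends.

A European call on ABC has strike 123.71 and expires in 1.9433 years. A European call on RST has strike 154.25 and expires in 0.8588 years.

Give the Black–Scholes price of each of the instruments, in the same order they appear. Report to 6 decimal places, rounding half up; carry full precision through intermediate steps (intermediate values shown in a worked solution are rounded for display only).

price(ABC call K=123.71) = 76.017121
price(RST call K=154.25) = 19.514316

[ABC call K=123.71]
σ√T = 0.5135·√1.9433 = 0.715831
d₁ = (ln(S/K) + (r+σ²/2)T) / (σ√T) = (ln(172.56/123.71) + (0.0461+0.5135²/2)·1.9433) / 0.715831 = (0.332805 + 0.345793) / 0.715831 = 0.947986
d₂ = d₁ − σ√T = 0.947986 − 0.715831 = 0.232156
e^{−rT} = 0.914310
N(d₁) = 0.828432,  N(d₂) = 0.591791
price = S·N(d₁) − K·e^{−rT}·N(d₂) = 142.954195 − 66.937073 = 76.017121
[RST call K=154.25]
σ√T = 0.5877·√0.8588 = 0.544630
d₁ = (ln(S/K) + (r+σ²/2)T) / (σ√T) = (ln(125.89/154.25) + (0.0461+0.5877²/2)·0.8588) / 0.544630 = (-0.203166 + 0.187902) / 0.544630 = -0.028027
d₂ = d₁ − σ√T = -0.028027 − 0.544630 = -0.572657
e^{−rT} = 0.961183
N(d₁) = 0.488820,  N(d₂) = 0.283438
price = S·N(d₁) − K·e^{−rT}·N(d₂) = 61.537579 − 42.023263 = 19.514316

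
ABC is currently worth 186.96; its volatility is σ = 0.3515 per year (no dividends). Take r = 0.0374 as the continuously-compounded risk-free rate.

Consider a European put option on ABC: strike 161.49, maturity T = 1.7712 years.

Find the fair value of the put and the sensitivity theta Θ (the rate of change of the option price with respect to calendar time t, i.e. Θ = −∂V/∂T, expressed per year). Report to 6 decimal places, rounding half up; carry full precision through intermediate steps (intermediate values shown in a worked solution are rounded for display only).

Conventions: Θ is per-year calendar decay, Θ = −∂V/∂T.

price = 16.457854
Θ = -5.438317

σ√T = 0.3515·√1.7712 = 0.467799
d₁ = (ln(S/K) + (r+σ²/2)T) / (σ√T) = (ln(186.96/161.49) + (0.0374+0.3515²/2)·1.7712) / 0.467799 = (0.146451 + 0.175661) / 0.467799 = 0.688570
d₂ = d₁ − σ√T = 0.688570 − 0.467799 = 0.220771
e^{−rT} = 0.935904
N(−d₁) = 0.245547,  N(−d₂) = 0.412635
Put price V = K·e^{−rT}·N(−d₂) − S·N(−d₁) = 62.365315 − 45.907461 = 16.457854
φ(d₁) = (1/√(2π))·e^{−d₁²/2} = 0.314742
Θ = −S·φ(d₁)·σ/(2√T) + r·K·e^{−rT}·N(−d₂) = −7.770779 + 2.332463 = -5.438317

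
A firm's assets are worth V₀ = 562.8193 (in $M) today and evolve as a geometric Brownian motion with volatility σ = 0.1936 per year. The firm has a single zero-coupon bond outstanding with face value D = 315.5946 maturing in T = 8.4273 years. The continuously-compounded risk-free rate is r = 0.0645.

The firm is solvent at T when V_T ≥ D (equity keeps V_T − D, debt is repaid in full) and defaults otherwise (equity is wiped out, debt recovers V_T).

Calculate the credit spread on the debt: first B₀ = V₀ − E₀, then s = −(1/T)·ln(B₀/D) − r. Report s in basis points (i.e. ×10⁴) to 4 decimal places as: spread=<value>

Work the structural quantities from V₀ = 562.8193 against face 315.5946:
d₁ = [ln(V₀/D) + (r + σ²/2)T] / (σ√T)
   = [ln(562.8193/315.5946) + (0.0645 + 0.5·0.1936²)·8.4273] / (0.1936·√8.4273)
   = [0.578500 + 0.701492] / 0.562017 = 2.277497
d₂ = d₁ − σ√T = 2.277497 − 0.562017 = 1.715480
N(d₁) = 0.988622,  N(d₂) = 0.956871,  e^(−rT) = 0.580677
E₀ = V₀·N(d₁) − D·e^(−rT)·N(d₂)
   = 562.8193·0.988622 − 315.5946·0.580677·0.956871 = 381.060591
B₀ = V₀ − E₀ = 562.8193 − 381.060591 = 181.758709
spread = −(1/T)·ln(B₀/D) − r = −(1/8.4273)·ln(181.758709/315.5946) − 0.0645 = 0.00097512
in basis points: 0.00097512 × 10⁴ = 9.7512 bp

spread=9.7512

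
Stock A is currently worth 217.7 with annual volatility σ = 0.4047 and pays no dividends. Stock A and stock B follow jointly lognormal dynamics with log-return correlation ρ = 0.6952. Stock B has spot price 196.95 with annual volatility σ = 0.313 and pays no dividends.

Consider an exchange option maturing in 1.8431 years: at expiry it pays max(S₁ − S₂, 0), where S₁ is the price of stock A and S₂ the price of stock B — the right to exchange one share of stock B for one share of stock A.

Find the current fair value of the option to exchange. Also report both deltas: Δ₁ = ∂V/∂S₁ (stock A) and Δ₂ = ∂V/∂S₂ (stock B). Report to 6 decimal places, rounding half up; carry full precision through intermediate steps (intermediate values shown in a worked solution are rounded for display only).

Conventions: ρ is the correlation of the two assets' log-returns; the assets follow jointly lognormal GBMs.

exchange price = 44.035993
Δ1 = 0.673925
Δ2 = -0.521337

σ_eff = √(σ₁² + σ₂² − 2ρσ₁σ₂) = √(0.4047² + 0.313² − 2·0.6952·0.4047·0.313) = 0.292622
d₁ = (ln(S₁/S₂) + (q₂ − q₁ + σ_eff²/2)T) / (σ_eff√T) = (ln(217.7/196.95) + (0.0 − 0.0 + 0.042814)·1.8431) / 0.397266 = 0.450777
d₂ = d₁ − σ_eff√T = 0.450777 − 0.397266 = 0.053511
N(d₁) = 0.673925,  N(d₂) = 0.521337
V = S₁·e^{−q₁T}·N(d₁) − S₂·e^{−q₂T}·N(d₂) = 146.713411 − 102.677419 = 44.035993
Key observation: pricing in stock B-units makes this a unit-strike call on the ratio S₁/S₂ — the risk-free rate cancels and cannot affect the value.
Δ₁ = e^{−q₁T}·N(d₁) = 0.673925;  Δ₂ = −e^{−q₂T}·N(d₂) = -0.521337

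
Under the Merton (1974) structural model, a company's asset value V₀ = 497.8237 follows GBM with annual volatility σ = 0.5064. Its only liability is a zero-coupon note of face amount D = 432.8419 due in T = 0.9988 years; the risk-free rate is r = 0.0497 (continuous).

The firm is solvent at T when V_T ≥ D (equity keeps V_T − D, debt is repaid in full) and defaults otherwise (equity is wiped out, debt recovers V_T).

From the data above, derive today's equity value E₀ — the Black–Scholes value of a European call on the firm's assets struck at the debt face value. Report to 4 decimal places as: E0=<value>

Equity is a call on the firm's assets struck at D = 432.8419:
d₁ = [ln(V₀/D) + (r + σ²/2)T] / (σ√T)
   = [ln(497.8237/432.8419) + (0.0497 + 0.5·0.5064²)·0.9988] / (0.5064·√0.9988)
   = [0.139873 + 0.177707] / 0.506096 = 0.627510
d₂ = d₁ − σ√T = 0.627510 − 0.506096 = 0.121414
N(d₁) = 0.734838,  N(d₂) = 0.548318,  e^(−rT) = 0.951572
E₀ = V₀·N(d₁) − D·e^(−rT)·N(d₂)
   = 497.8237·0.734838 − 432.8419·0.951572·0.548318 = 139.978112

E0=139.9781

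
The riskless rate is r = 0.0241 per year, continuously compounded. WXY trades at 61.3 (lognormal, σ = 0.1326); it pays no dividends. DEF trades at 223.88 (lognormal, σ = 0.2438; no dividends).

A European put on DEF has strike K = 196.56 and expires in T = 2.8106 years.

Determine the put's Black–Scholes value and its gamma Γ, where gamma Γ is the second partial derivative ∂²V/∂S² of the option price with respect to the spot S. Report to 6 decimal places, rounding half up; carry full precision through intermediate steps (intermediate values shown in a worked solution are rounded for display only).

price = 16.627878
Γ = 0.003440

σ√T = 0.2438·√2.8106 = 0.408727
d₁ = (ln(S/K) + (r+σ²/2)T) / (σ√T) = (ln(223.88/196.56) + (0.0241+0.2438²/2)·2.8106) / 0.408727 = (0.130142 + 0.151264) / 0.408727 = 0.688496
d₂ = d₁ − σ√T = 0.688496 − 0.408727 = 0.279769
e^{−rT} = 0.934508
N(−d₁) = 0.245570,  N(−d₂) = 0.389827
Put price V = K·e^{−rT}·N(−d₂) − S·N(−d₁) = 71.606157 − 54.978278 = 16.627878
φ(d₁) = (1/√(2π))·e^{−d₁²/2} = 0.314758
Γ = φ(d₁) / (S·σ·√T) = 0.003440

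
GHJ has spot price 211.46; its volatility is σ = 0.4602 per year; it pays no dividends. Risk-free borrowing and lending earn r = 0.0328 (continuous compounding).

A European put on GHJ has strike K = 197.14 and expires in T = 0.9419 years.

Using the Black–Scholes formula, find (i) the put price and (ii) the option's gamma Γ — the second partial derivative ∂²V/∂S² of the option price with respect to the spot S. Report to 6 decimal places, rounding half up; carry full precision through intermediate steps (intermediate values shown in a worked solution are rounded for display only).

price = 26.303346
Γ = 0.003818

σ√T = 0.4602·√0.9419 = 0.446631
d₁ = (ln(S/K) + (r+σ²/2)T) / (σ√T) = (ln(211.46/197.14) + (0.0328+0.4602²/2)·0.9419) / 0.446631 = (0.070122 + 0.130634) / 0.446631 = 0.449489
d₂ = d₁ − σ√T = 0.449489 − 0.446631 = 0.002858
e^{−rT} = 0.969578
N(−d₁) = 0.326540,  N(−d₂) = 0.498860
Put price V = K·e^{−rT}·N(−d₂) − S·N(−d₁) = 95.353392 − 69.050046 = 26.303346
φ(d₁) = (1/√(2π))·e^{−d₁²/2} = 0.360610
Γ = φ(d₁) / (S·σ·√T) = 0.003818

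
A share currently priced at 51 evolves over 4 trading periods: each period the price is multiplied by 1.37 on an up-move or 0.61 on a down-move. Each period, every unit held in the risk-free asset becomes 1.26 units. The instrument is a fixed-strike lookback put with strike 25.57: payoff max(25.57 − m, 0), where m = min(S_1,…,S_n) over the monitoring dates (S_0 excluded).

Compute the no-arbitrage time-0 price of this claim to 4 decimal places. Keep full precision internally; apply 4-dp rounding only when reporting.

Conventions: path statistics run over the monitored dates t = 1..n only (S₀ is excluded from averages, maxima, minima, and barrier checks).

Under the martingale measure an up-move has probability p* = 0.8553; value the claim as the probability-weighted average of per-path payoffs, discounted 4 periods at R = 1.26.
Enumerate all 2^4 = 16 price paths (U = up ×1.37, D = down ×0.61); each path with k up-moves has probability p*^k·(1−p*)^(4−k).
DDDD: m=7.0614, payoff=18.5086, prob=0.000439
UDDD: m=15.8592, payoff=9.7108, prob=0.002593
DUDD: m=15.8592, payoff=9.7108, prob=0.002593
UUDD: m=35.6181, payoff=0.0000, prob=0.015323
DDUD: m=15.8592, payoff=9.7108, prob=0.002593
UDUD: m=35.6181, payoff=0.0000, prob=0.015323
DUUD: m=31.1100, payoff=0.0000, prob=0.015323
UUUD: m=69.8700, payoff=0.0000, prob=0.090548
DDDU: m=11.5760, payoff=13.9940, prob=0.002593
UDDU: m=25.9986, payoff=0.0000, prob=0.015323
DUDU: m=25.9986, payoff=0.0000, prob=0.015323
UUDU: m=58.3904, payoff=0.0000, prob=0.090548
DDUU: m=18.9771, payoff=6.5929, prob=0.015323
UDUU: m=42.6207, payoff=0.0000, prob=0.090548
DUUU: m=31.1100, payoff=0.0000, prob=0.090548
UUUU: m=69.8700, payoff=0.0000, prob=0.535056
Price = Σ prob·payoff / R^4 = 0.220985 / 2.520474 = 0.0877

price = 0.0877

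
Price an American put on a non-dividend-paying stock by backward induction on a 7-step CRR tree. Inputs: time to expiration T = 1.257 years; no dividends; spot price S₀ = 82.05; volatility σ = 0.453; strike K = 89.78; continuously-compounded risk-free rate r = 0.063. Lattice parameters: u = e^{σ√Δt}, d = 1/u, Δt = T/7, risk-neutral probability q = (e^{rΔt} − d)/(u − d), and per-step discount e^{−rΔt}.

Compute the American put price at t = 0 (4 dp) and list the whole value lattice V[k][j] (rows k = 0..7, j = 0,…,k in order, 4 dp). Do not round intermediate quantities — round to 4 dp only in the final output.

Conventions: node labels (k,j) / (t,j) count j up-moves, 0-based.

price = 18.2102
tree:
18.2102
25.2970 11.0124
33.9158 16.6175 5.2393
43.6510 24.2383 8.8073 1.5227
51.7080 33.8890 14.4231 2.9707 0.0000
58.3578 43.6510 22.7547 5.7958 0.0000 0.0000
63.8461 51.7080 33.8890 11.3076 0.0000 0.0000 0.0000
68.3757 58.3578 43.6510 22.0610 0.0000 0.0000 0.0000 0.0000

params: Δt=0.17957 u=1.21163 d=0.82534 q=0.48161 e^(-rΔt)=0.98875
t_7 payoffs: 68.3757 58.3578 43.6510 22.0610 0.0000 0.0000 0.0000 0.0000
k=6: node(6,0) S=25.9339 payoff=63.8461 vs cont=62.8361 → 63.8461 [stop]  node(6,1) S=38.0720 payoff=51.7080 vs cont=50.6981 → 51.7080 [stop]  node(6,2) S=55.8910 payoff=33.8890 vs cont=32.8790 → 33.8890 [stop]  node(6,3) S=82.0500 payoff=7.7300 vs cont=11.3076 → 11.3076 [wait]  node(6,4) S=120.4523 payoff=0.0000 vs cont=0.0000 → 0.0000 [wait]  node(6,5) S=176.8284 payoff=0.0000 vs cont=0.0000 → 0.0000 [wait]  node(6,6) S=259.5904 payoff=0.0000 vs cont=0.0000 → 0.0000 [wait]
k=5: node(5,0) S=31.4222 payoff=58.3578 vs cont=57.3478 → 58.3578 [stop]  node(5,1) S=46.1290 payoff=43.6510 vs cont=42.6411 → 43.6510 [stop]  node(5,2) S=67.7190 payoff=22.0610 vs cont=22.7547 → 22.7547 [wait]  node(5,3) S=99.4139 payoff=0.0000 vs cont=5.7958 → 5.7958 [wait]  node(5,4) S=145.9431 payoff=0.0000 vs cont=0.0000 → 0.0000 [wait]  node(5,5) S=214.2497 payoff=0.0000 vs cont=0.0000 → 0.0000 [wait]
k=4: node(4,0) S=38.0720 payoff=51.7080 vs cont=50.6981 → 51.7080 [stop]  node(4,1) S=55.8910 payoff=33.8890 vs cont=33.2094 → 33.8890 [stop]  node(4,2) S=82.0500 payoff=7.7300 vs cont=14.4231 → 14.4231 [wait]  node(4,3) S=120.4523 payoff=0.0000 vs cont=2.9707 → 2.9707 [wait]  node(4,4) S=176.8284 payoff=0.0000 vs cont=0.0000 → 0.0000 [wait]
k=3: node(3,0) S=46.1290 payoff=43.6510 vs cont=42.6411 → 43.6510 [stop]  node(3,1) S=67.7190 payoff=22.0610 vs cont=24.2383 → 24.2383 [wait]  node(3,2) S=99.4139 payoff=0.0000 vs cont=8.8073 → 8.8073 [wait]  node(3,3) S=145.9431 payoff=0.0000 vs cont=1.5227 → 1.5227 [wait]
k=2: node(2,0) S=55.8910 payoff=33.8890 vs cont=33.9158 → 33.9158 [wait]  node(2,1) S=82.0500 payoff=7.7300 vs cont=16.6175 → 16.6175 [wait]  node(2,2) S=120.4523 payoff=0.0000 vs cont=5.2393 → 5.2393 [wait]
k=1: node(1,0) S=67.7190 payoff=22.0610 vs cont=25.2970 → 25.2970 [wait]  node(1,1) S=99.4139 payoff=0.0000 vs cont=11.0124 → 11.0124 [wait]
k=0: node(0,0) S=82.0500 payoff=7.7300 vs cont=18.2102 → 18.2102 [wait]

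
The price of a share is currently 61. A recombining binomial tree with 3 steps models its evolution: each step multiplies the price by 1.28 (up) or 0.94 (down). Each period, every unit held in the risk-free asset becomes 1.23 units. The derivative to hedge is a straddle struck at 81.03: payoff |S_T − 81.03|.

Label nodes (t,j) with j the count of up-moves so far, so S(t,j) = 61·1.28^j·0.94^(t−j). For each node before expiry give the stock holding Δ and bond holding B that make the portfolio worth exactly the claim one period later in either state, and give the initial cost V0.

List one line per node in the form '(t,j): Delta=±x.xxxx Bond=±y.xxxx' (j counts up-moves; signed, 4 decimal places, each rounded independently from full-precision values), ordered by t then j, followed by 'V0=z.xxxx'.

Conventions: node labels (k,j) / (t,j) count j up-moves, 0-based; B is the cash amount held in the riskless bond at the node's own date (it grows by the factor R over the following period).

(0,0): Delta=0.7822 Bond=-29.4412
(1,0): Delta=-0.0812 Bond=13.2959
(1,1): Delta=0.8916 Bond=-44.7486
(2,0): Delta=-1.0000 Bond=65.8780
(2,1): Delta=0.0352 Bond=7.8154
(2,2): Delta=1.0000 Bond=-65.8780
V0=18.2756

Under the risk-neutral measure, an up-move has probability p* = (R−d)/(u−d) = 0.8529 and values discount at R = 1.23.
Expiry values: V(3,0)=30.3644, V(3,1)=12.0385, V(3,2)=12.9159, V(3,3)=46.8963
(2,0): S=53.8996. Δ = (V_up−V_dn)/(S_up−S_dn) = (12.0385−30.3644)/(68.9915−50.6656) = -1.0000. V = [p*·12.0385 + (1−p*)·30.3644]/1.23 = 11.9784. B = V − Δ·S = 65.8780.
(2,1): S=73.3952. Δ = (V_up−V_dn)/(S_up−S_dn) = (12.9159−12.0385)/(93.9459−68.9915) = 0.0352. V = [p*·12.9159 + (1−p*)·12.0385]/1.23 = 10.3958. B = V − Δ·S = 7.8154.
(2,2): S=99.9424. Δ = (V_up−V_dn)/(S_up−S_dn) = (46.8963−12.9159)/(127.9263−93.9459) = 1.0000. V = [p*·46.8963 + (1−p*)·12.9159]/1.23 = 34.0644. B = V − Δ·S = -65.8780.
(1,0): S=57.3400. Δ = (V_up−V_dn)/(S_up−S_dn) = (10.3958−11.9784)/(73.3952−53.8996) = -0.0812. V = [p*·10.3958 + (1−p*)·11.9784]/1.23 = 8.6411. B = V − Δ·S = 13.2959.
(1,1): S=78.0800. Δ = (V_up−V_dn)/(S_up−S_dn) = (34.0644−10.3958)/(99.9424−73.3952) = 0.8916. V = [p*·34.0644 + (1−p*)·10.3958]/1.23 = 24.8648. B = V − Δ·S = -44.7486.
(0,0): S=61.0000. Δ = (V_up−V_dn)/(S_up−S_dn) = (24.8648−8.6411)/(78.0800−57.3400) = 0.7822. V = [p*·24.8648 + (1−p*)·8.6411]/1.23 = 18.2756. B = V − Δ·S = -29.4412.
As a check, the time-0 holding Δ(0,0)·S0 + B(0,0) comes to 18.2756 — exactly V0.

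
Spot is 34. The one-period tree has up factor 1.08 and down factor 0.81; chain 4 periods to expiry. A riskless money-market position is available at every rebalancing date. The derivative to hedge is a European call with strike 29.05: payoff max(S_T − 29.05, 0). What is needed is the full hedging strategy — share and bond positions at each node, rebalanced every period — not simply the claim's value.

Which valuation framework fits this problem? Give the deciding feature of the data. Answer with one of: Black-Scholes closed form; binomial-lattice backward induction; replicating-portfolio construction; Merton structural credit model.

Key observation: since the answer must list Δ and B at each node of the 1.08/0.81 lattice on 34, the replicating-portfolio method — solving the two-state system at every node — is the one that applies.

framework: replicating-portfolio construction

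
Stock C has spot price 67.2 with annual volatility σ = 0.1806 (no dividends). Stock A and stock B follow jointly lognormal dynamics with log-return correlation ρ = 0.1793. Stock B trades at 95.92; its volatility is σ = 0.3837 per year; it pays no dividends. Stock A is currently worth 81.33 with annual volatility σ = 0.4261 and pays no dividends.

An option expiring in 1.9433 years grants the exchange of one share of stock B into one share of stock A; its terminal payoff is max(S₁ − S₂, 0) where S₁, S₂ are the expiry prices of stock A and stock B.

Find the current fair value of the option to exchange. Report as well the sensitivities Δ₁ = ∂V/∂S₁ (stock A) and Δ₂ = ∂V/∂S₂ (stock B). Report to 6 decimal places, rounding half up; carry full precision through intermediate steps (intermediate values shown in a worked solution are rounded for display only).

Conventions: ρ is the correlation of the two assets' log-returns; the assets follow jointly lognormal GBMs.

σ_eff = √(σ₁² + σ₂² − 2ρσ₁σ₂) = √(0.4261² + 0.3837² − 2·0.1793·0.4261·0.3837) = 0.519767
d₁ = (ln(S₁/S₂) + (q₂ − q₁ + σ_eff²/2)T) / (σ_eff√T) = (ln(81.33/95.92) + (0.0 − 0.0 + 0.135079)·1.9433) / 0.724567 = 0.134562
d₂ = d₁ − σ_eff√T = 0.134562 − 0.724567 = -0.590005
N(d₁) = 0.553521,  N(d₂) = 0.277594
V = S₁·e^{−q₁T}·N(d₁) − S₂·e^{−q₂T}·N(d₂) = 45.017856 − 26.626779 = 18.391077
Key observation: no risk-free rate is needed — with the second asset as numeraire the exchange option is a call on the ratio S₁/S₂, and r cancels out of the value.
Δ₁ = e^{−q₁T}·N(d₁) = 0.553521;  Δ₂ = −e^{−q₂T}·N(d₂) = -0.277594

exchange price = 18.391077
Δ1 = 0.553521
Δ2 = -0.277594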